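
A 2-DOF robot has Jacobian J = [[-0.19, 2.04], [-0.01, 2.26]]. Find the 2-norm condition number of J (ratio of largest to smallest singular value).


JJ^T eigenvalues: trace(JJ^T) = 9.3054, det(JJ^T) = det(J)^2 = 0.16728100
s_max^2 = (9.3054 + sqrt(85.92134516))/2 = 9.28738837
s_min^2 = (9.3054 - sqrt(85.92134516))/2 = 0.01801163
kappa = s_max/s_min = sqrt(9.28738837/0.01801163) = 22.7076

22.7076


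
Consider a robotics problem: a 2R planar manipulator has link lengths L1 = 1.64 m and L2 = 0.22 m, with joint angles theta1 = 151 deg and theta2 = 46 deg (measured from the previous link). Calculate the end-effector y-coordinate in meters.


y = L1*sin(th1) + L2*sin(th1+th2) = 1.64*sin(151 deg) + 0.22*sin(197 deg) = 0.7308

0.7308 m


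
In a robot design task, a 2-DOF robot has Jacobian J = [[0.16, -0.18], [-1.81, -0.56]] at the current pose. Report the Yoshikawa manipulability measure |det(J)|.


det(J) = 0.16*-0.56 - (-0.18)*(-1.81) = -0.4154
|det(J)| = 0.4154

0.4154


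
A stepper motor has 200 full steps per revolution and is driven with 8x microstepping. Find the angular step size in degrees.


step = 360/(200*8) = 360/1600 = 0.2250

0.2250 degrees


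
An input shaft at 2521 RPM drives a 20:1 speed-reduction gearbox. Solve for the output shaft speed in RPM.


omega_out = omega_in / N = 2521 / 20 = 126.0500

126.0500 RPM


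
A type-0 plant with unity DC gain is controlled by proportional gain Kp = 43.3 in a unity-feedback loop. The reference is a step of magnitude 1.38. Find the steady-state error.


e_ss = R/(1 + Kp) = 1.38/(1 + 43.3) = 1.38/44.3000 = 0.0312

0.0312


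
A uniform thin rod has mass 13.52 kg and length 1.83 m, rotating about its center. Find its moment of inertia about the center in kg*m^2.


I = (1/12)*m*L^2 = (1/12)*13.52*1.83^2 = 3.7731

3.7731 kg*m^2


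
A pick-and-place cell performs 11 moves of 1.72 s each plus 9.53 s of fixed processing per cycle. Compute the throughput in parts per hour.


T_cycle = 11*1.72 + 9.53 = 28.4500 s
rate = 3600/T = 126.5378

126.5378 parts/hour


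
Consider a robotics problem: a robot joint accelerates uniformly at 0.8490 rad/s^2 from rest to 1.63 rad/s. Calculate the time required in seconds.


t = delta_omega / alpha = 1.63 / 0.8490 = 1.9199

1.9199 s


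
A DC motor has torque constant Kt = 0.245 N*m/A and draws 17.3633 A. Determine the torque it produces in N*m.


tau = Kt * I = 0.245*17.3633 = 4.2540

4.2540 N*m


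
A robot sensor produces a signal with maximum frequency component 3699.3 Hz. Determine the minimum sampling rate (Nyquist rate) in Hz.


f_s,min = 2*f_max = 2*3699.3 = 7398.6000

7398.6000 Hz


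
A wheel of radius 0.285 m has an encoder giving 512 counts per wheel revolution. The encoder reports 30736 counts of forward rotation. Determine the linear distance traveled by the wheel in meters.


revs = 30736/512 = 60.031250
d = revs * 2*pi*r = 60.031250 * 2*pi*0.285 = 107.4984

107.4984 m


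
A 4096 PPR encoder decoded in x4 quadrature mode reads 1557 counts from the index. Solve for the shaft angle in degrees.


angle = counts * 360 / (PPR*4) = 1557 * 360 / 16384 = 34.2114

34.2114 degrees


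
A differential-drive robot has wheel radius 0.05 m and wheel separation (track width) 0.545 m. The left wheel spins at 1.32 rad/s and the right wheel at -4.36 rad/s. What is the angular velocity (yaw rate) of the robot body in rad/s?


omega = r*(wR - wL)/L = 0.05*(-4.36 - (1.32))/0.545 = -0.5211

-0.5211 rad/s


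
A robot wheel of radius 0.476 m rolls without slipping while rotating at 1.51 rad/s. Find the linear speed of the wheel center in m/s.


v = omega * r = 1.51 * 0.476 = 0.7188

0.7188 m/s


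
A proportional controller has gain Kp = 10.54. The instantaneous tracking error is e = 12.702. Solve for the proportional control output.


u_P = Kp * e = 10.54 * 12.702 = 133.8791

133.8791


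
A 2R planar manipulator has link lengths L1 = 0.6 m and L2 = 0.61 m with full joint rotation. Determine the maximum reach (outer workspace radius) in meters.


r_max = L1 + L2 = 0.6 + 0.61 = 1.2100

1.2100 m


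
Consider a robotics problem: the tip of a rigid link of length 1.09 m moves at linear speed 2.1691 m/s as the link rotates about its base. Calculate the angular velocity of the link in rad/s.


omega = v / L = 2.1691 / 1.09 = 1.9900

1.9900 rad/s


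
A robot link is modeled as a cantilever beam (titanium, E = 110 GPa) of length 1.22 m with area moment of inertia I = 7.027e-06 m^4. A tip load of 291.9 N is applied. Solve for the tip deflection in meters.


delta = F*L^3/(3*E*I) = 291.9*1.22^3/(3*1.100e+11*7.027e-06)
      = 530.0460312/2318910 = 2.2858e-04

2.2858e-04 m


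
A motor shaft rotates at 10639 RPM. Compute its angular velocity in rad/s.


omega = 10639 * 2*pi/60 = 1114.1135

1114.1135 rad/s


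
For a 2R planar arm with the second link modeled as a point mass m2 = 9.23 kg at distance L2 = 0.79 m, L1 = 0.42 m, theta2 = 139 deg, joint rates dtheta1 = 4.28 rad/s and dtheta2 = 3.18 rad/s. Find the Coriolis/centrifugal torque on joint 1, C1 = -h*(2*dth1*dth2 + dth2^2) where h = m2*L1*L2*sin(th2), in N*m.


h = m2*L1*L2*sin(th2) = 9.23*0.42*0.79*sin(139 deg) = 2.009190
C1 = -h*(2*4.28*3.18 + 3.18^2) = -2.009190*37.3332 = -75.0095

-75.0095 N*m


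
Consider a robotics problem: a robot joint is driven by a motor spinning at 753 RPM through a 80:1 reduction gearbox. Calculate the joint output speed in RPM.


omega_joint = omega_motor / N = 753 / 80 = 9.4125

9.4125 RPM


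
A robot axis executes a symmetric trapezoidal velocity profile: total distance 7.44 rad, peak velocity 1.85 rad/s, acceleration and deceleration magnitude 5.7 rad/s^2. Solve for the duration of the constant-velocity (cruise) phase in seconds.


t_acc = v/a = 0.324561 s, d_acc = v^2/(2a) = 0.300219 rad each
d_cruise = 7.44 - 2*0.300219 = 6.839562 rad
t_cruise = d_cruise/v = 6.839562/1.85 = 3.6971

3.6971 s


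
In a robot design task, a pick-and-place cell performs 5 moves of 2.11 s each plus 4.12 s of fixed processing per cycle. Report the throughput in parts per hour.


T_cycle = 5*2.11 + 4.12 = 14.6700 s
rate = 3600/T = 245.3988

245.3988 parts/hour


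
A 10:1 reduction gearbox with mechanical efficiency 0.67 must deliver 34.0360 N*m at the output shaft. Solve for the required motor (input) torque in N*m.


tau_in = tau_out / (N * eta) = 34.0360 / (10 * 0.67) = 5.0800

5.0800 N*m


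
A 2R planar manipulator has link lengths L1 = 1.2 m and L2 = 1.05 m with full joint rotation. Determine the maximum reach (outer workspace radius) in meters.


r_max = L1 + L2 = 1.2 + 1.05 = 2.2500

2.2500 m


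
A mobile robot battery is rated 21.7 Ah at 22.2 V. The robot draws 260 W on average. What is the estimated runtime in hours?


E = 21.7*22.2 = 481.7400 Wh
t = E/P = 481.7400/260 = 1.8528

1.8528 hours


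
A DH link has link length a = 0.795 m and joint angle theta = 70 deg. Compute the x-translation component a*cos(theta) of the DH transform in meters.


a*cos(theta) = 0.795*cos(70 deg) = 0.2719

0.2719 m


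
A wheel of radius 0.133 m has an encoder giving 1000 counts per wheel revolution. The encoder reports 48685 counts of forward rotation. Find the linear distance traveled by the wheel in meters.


revs = 48685/1000 = 48.685000
d = revs * 2*pi*r = 48.685000 * 2*pi*0.133 = 40.6843

40.6843 m


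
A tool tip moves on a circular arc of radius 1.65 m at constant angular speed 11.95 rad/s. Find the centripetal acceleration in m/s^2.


a_c = omega^2 * r = 11.95^2 * 1.65 = 235.6241

235.6241 m/s^2


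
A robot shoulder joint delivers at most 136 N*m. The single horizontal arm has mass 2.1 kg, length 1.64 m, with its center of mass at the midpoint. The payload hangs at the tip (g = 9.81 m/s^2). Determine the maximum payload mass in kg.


tau_arm = m_arm*g*(L/2) = 2.1*9.81*1.64/2 = 16.8928 N*m
tau_payload = tau_max - tau_arm = 136 - 16.8928 = 119.1072
m_payload = tau_payload / (g*L) = 119.1072 / (9.81*1.64) = 7.4033

7.4033 kg


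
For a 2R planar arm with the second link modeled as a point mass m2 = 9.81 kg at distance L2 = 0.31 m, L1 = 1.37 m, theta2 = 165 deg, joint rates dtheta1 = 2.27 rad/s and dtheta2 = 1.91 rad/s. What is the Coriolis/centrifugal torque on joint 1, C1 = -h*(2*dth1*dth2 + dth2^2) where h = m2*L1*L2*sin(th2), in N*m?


h = m2*L1*L2*sin(th2) = 9.81*1.37*0.31*sin(165 deg) = 1.078320
C1 = -h*(2*2.27*1.91 + 1.91^2) = -1.078320*12.3195 = -13.2844

-13.2844 N*m


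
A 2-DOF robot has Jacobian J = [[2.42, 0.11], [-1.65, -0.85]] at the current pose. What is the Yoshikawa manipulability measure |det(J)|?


det(J) = 2.42*-0.85 - (0.11)*(-1.65) = -1.8755
|det(J)| = 1.8755

1.8755


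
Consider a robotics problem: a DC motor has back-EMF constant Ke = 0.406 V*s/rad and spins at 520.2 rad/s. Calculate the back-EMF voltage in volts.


V_emf = Ke * omega = 0.406*520.2 = 211.2012

211.2012 V


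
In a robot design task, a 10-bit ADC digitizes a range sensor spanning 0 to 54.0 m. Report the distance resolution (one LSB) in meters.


res = range / 2^n = 54.0/2^10 = 54.0/1024 = 0.0527

0.0527 m


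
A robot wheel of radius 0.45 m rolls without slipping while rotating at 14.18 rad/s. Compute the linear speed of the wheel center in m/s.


v = omega * r = 14.18 * 0.45 = 6.3810

6.3810 m/s


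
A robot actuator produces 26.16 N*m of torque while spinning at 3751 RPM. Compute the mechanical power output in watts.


omega = 3751 * 2*pi/60 = 392.803801 rad/s
P = tau * omega = 26.16 * 392.803801 = 10275.7474

10275.7474 W


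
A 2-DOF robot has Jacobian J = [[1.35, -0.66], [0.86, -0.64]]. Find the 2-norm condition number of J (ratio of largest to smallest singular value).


JJ^T eigenvalues: trace(JJ^T) = 3.4073, det(JJ^T) = det(J)^2 = 0.08785296
s_max^2 = (3.4073 + sqrt(11.25828145))/2 = 3.38131813
s_min^2 = (3.4073 - sqrt(11.25828145))/2 = 0.02598187
kappa = s_max/s_min = sqrt(3.38131813/0.02598187) = 11.4080

11.4080


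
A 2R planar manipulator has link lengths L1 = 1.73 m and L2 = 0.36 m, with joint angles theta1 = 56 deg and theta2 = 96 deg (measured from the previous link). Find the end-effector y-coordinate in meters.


y = L1*sin(th1) + L2*sin(th1+th2) = 1.73*sin(56 deg) + 0.36*sin(152 deg) = 1.6032

1.6032 m


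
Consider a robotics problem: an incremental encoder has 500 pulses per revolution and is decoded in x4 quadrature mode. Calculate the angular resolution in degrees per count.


resolution = 360 / (PPR * 4) = 360 / 2000 = 0.1800

0.1800 degrees


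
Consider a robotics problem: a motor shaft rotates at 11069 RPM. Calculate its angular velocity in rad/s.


omega = 11069 * 2*pi/60 = 1159.1430

1159.1430 rad/s


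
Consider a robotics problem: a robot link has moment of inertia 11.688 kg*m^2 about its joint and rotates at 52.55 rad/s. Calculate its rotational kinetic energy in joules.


KE = (1/2)*I*omega^2 = 0.5*11.688*52.55^2 = 16138.2206

16138.2206 J


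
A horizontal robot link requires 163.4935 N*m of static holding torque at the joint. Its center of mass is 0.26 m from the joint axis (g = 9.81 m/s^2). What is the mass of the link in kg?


m = tau / (g*L) = 163.4935 / (9.81 * 0.26) = 64.1000

64.1000 kg


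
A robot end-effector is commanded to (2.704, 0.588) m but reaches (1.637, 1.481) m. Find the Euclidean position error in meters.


dx = 1.637 - (2.704) = -1.0670, dy = 1.481 - (0.588) = 0.8930
err = sqrt(1.138489 + 0.797449) = 1.3914

1.3914 m


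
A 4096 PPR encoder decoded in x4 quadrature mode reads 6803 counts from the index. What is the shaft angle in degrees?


angle = counts * 360 / (PPR*4) = 6803 * 360 / 16384 = 149.4800

149.4800 degrees


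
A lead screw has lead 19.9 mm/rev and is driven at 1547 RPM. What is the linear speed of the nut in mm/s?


v = lead * (RPM/60) = 19.9*1547/60 = 513.0883

513.0883 mm/s


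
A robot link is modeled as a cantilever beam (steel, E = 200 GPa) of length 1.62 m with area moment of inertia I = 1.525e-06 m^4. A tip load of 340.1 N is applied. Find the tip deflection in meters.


delta = F*L^3/(3*E*I) = 340.1*1.62^3/(3*2.000e+11*1.525e-06)
      = 1445.9446728/915000 = 0.0016

0.0016 m


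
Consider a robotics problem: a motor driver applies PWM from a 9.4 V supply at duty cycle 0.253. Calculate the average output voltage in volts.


V_avg = V_supply * D = 9.4*0.253 = 2.3782

2.3782 V


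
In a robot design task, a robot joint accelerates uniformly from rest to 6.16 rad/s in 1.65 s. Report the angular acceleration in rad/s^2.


alpha = delta_omega / t = 6.16 / 1.65 = 3.7333

3.7333 rad/s^2


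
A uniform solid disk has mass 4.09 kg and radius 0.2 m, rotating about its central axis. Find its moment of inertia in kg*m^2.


I = (1/2)*m*R^2 = 0.5*4.09*0.2^2 = 0.0818

0.0818 kg*m^2


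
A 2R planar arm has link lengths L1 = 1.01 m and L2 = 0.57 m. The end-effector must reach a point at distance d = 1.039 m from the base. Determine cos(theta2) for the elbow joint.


cos(th2) = (d^2 - L1^2 - L2^2)/(2*L1*L2) = (1.039^2 - 1.01^2 - 0.57^2)/(2*1.01*0.57) = -0.2306

-0.2306


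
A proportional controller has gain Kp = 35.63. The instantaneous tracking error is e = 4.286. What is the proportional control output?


u_P = Kp * e = 35.63 * 4.286 = 152.7102

152.7102


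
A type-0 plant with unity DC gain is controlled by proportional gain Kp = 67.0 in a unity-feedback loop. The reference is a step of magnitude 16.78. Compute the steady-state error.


e_ss = R/(1 + Kp) = 16.78/(1 + 67.0) = 16.78/68.0000 = 0.2468

0.2468


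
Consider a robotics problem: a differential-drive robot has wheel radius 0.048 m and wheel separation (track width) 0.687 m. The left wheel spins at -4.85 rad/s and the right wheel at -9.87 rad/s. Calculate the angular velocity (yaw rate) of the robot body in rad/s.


omega = r*(wR - wL)/L = 0.048*(-9.87 - (-4.85))/0.687 = -0.3507

-0.3507 rad/s


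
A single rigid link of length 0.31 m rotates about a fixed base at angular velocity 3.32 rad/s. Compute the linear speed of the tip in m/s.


v = L*omega = 0.31 * 3.32 = 1.0292

1.0292 m/s


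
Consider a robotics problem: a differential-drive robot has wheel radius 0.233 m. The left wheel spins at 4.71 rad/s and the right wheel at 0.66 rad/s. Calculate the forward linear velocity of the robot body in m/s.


v = r*(wR + wL)/2 = 0.233*(0.66 + 4.71)/2 = 0.6256

0.6256 m/s


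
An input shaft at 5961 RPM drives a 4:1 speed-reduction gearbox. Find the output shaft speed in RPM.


omega_out = omega_in / N = 5961 / 4 = 1490.2500

1490.2500 RPM


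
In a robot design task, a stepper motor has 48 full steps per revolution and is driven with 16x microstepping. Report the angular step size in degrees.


step = 360/(48*16) = 360/768 = 0.4688

0.4688 degrees


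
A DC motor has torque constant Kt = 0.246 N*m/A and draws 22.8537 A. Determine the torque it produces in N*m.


tau = Kt * I = 0.246*22.8537 = 5.6220

5.6220 N*m


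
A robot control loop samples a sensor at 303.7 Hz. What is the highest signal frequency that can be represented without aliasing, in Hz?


f_max = f_s/2 = 303.7/2 = 151.8500

151.8500 Hz


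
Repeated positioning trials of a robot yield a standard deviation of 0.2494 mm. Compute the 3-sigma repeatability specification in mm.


repeatability = 3*sigma = 3*0.2494 = 0.7482

0.7482 mm


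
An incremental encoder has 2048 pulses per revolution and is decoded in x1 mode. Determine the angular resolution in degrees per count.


resolution = 360 / (PPR * 1) = 360 / 2048 = 0.1758

0.1758 degrees


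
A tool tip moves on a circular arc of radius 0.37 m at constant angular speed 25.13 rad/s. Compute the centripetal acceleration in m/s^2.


a_c = omega^2 * r = 25.13^2 * 0.37 = 233.6613

233.6613 m/s^2


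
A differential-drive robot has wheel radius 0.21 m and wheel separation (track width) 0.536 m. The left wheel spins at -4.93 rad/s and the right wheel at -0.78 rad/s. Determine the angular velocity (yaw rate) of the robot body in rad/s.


omega = r*(wR - wL)/L = 0.21*(-0.78 - (-4.93))/0.536 = 1.6259

1.6259 rad/s


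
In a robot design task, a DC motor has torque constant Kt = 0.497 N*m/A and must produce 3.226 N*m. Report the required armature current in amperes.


I = tau / Kt = 3.226/0.497 = 6.4909

6.4909 A


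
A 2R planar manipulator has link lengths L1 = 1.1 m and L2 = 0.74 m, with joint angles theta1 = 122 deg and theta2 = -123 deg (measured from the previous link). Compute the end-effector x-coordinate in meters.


x = L1*cos(th1) + L2*cos(th1+th2) = 1.1*cos(122 deg) + 0.74*cos(-1 deg) = 0.1570

0.1570 m


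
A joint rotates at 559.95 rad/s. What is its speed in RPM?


RPM = 559.95 * 60/(2*pi) = 5347.1286

5347.1286 RPM


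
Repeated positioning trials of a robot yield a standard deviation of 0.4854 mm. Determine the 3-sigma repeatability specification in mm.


repeatability = 3*sigma = 3*0.4854 = 1.4562

1.4562 mm


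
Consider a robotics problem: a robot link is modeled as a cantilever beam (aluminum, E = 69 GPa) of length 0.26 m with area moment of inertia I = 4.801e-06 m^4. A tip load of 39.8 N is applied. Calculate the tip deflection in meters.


delta = F*L^3/(3*E*I) = 39.8*0.26^3/(3*6.900e+10*4.801e-06)
      = 0.6995248/993807 = 7.0388e-07

7.0388e-07 m


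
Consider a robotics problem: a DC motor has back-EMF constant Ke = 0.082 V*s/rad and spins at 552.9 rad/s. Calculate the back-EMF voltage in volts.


V_emf = Ke * omega = 0.082*552.9 = 45.3378

45.3378 V


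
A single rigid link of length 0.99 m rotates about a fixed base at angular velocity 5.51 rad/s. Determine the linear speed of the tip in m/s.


v = L*omega = 0.99 * 5.51 = 5.4549

5.4549 m/s


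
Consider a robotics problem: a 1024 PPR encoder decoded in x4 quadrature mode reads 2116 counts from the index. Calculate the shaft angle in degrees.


angle = counts * 360 / (PPR*4) = 2116 * 360 / 4096 = 185.9766

185.9766 degrees


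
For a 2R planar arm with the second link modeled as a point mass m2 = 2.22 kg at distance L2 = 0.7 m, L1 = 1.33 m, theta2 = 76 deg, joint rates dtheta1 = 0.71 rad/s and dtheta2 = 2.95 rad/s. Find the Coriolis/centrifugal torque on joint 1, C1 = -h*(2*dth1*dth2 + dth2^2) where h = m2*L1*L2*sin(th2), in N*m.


h = m2*L1*L2*sin(th2) = 2.22*1.33*0.7*sin(76 deg) = 2.005427
C1 = -h*(2*0.71*2.95 + 2.95^2) = -2.005427*12.8915 = -25.8530

-25.8530 N*m


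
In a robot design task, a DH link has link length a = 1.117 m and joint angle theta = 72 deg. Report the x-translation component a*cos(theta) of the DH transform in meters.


a*cos(theta) = 1.117*cos(72 deg) = 0.3452

0.3452 m


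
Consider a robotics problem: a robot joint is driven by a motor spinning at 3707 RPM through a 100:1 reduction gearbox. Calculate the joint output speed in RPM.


omega_joint = omega_motor / N = 3707 / 100 = 37.0700

37.0700 RPM


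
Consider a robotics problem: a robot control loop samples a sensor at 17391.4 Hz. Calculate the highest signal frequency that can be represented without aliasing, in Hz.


f_max = f_s/2 = 17391.4/2 = 8695.7000

8695.7000 Hz


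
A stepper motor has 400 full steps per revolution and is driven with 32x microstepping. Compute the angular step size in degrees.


step = 360/(400*32) = 360/12800 = 0.0281

0.0281 degrees


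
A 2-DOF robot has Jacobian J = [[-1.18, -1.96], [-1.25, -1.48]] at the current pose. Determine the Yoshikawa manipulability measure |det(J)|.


det(J) = -1.18*-1.48 - (-1.96)*(-1.25) = -0.7036
|det(J)| = 0.7036

0.7036


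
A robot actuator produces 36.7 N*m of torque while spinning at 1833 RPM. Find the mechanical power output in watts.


omega = 1833 * 2*pi/60 = 191.951311 rad/s
P = tau * omega = 36.7 * 191.951311 = 7044.6131

7044.6131 W


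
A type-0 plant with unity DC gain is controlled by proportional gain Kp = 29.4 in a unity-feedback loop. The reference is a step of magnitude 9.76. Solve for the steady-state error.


e_ss = R/(1 + Kp) = 9.76/(1 + 29.4) = 9.76/30.4000 = 0.3211

0.3211


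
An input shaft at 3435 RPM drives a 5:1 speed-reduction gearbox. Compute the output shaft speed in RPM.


omega_out = omega_in / N = 3435 / 5 = 687.0000

687.0000 RPM


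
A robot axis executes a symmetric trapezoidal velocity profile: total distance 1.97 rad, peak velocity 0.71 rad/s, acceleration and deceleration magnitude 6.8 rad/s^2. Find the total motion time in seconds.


t_acc = v/a = 0.71/6.8 = 0.104412 s
d_acc = v^2/(2a) = 0.037066 rad (each ramp)
d_cruise = 1.97 - 2*0.037066 = 1.895868 rad
t_cruise = 1.895868/0.71 = 2.670237 s
t_total = 2*0.104412 + 2.670237 = 2.8791

2.8791 s


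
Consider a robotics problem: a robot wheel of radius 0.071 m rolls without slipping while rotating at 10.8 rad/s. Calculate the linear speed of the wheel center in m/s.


v = omega * r = 10.8 * 0.071 = 0.7668

0.7668 m/s


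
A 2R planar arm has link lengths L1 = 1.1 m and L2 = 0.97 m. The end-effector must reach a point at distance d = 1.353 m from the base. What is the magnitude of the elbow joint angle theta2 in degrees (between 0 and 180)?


cos(th2) = (d^2 - L1^2 - L2^2)/(2*L1*L2) = (1.353^2 - 1.1^2 - 0.97^2)/(2*1.1*0.97) = -0.15008950
th2 = acos(-0.15008950) = 98.6321 deg

98.6321 degrees


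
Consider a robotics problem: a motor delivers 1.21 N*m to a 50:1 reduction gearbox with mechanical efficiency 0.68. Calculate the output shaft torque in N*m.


tau_out = tau_in * N * eta = 1.21 * 50 * 0.68 = 41.1400

41.1400 N*m


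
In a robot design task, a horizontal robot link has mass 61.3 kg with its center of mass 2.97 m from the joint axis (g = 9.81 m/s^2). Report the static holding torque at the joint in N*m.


tau = m*g*L = 61.3 * 9.81 * 2.97 = 1786.0184

1786.0184 N*m


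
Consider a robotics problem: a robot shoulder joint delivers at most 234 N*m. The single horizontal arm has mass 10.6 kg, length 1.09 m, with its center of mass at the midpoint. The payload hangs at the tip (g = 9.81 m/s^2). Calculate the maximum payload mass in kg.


tau_arm = m_arm*g*(L/2) = 10.6*9.81*1.09/2 = 56.6724 N*m
tau_payload = tau_max - tau_arm = 234 - 56.6724 = 177.3276
m_payload = tau_payload / (g*L) = 177.3276 / (9.81*1.09) = 16.5837

16.5837 kg


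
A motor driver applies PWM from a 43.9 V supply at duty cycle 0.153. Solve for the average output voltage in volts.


V_avg = V_supply * D = 43.9*0.153 = 6.7167

6.7167 V


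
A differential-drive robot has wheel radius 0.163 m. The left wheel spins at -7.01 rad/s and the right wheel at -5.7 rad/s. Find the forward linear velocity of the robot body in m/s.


v = r*(wR + wL)/2 = 0.163*(-5.7 + -7.01)/2 = -1.0359

-1.0359 m/s


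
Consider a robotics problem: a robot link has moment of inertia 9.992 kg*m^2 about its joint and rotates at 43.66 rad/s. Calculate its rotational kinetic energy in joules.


KE = (1/2)*I*omega^2 = 0.5*9.992*43.66^2 = 9523.3532

9523.3532 J


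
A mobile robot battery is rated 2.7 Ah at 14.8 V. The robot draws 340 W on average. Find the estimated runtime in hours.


E = 2.7*14.8 = 39.9600 Wh
t = E/P = 39.9600/340 = 0.1175

0.1175 hours


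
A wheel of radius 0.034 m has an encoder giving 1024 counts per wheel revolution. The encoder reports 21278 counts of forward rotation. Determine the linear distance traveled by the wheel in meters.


revs = 21278/1024 = 20.779297
d = revs * 2*pi*r = 20.779297 * 2*pi*0.034 = 4.4390

4.4390 m


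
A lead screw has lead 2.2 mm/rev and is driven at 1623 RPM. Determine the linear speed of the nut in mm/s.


v = lead * (RPM/60) = 2.2*1623/60 = 59.5100

59.5100 mm/s


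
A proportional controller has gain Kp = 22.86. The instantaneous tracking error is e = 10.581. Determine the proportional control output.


u_P = Kp * e = 22.86 * 10.581 = 241.8817

241.8817


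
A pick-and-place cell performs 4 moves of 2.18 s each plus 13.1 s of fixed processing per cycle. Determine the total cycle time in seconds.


T = 4*2.18 + 13.1 = 21.8200

21.8200 s


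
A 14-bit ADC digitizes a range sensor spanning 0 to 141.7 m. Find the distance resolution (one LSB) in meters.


res = range / 2^n = 141.7/2^14 = 141.7/16384 = 0.0086

0.0086 m


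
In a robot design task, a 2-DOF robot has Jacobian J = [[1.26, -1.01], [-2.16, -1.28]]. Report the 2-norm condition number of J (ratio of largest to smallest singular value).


JJ^T eigenvalues: trace(JJ^T) = 8.9117, det(JJ^T) = det(J)^2 = 14.39747136
s_max^2 = (8.9117 + sqrt(21.82851145))/2 = 6.79189963
s_min^2 = (8.9117 - sqrt(21.82851145))/2 = 2.11980037
kappa = s_max/s_min = sqrt(6.79189963/2.11980037) = 1.7900

1.7900


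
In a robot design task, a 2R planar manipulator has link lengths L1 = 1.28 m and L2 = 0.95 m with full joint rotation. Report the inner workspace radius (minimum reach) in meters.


r_min = |L1 - L2| = |1.28 - 0.95| = 0.3300

0.3300 m


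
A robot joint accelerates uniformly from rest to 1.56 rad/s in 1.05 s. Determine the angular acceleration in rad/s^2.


alpha = delta_omega / t = 1.56 / 1.05 = 1.4857

1.4857 rad/s^2


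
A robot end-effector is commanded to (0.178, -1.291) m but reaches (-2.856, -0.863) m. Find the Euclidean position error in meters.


dx = -2.856 - (0.178) = -3.0340, dy = -0.863 - (-1.291) = 0.4280
err = sqrt(9.205156 + 0.183184) = 3.0640

3.0640 m


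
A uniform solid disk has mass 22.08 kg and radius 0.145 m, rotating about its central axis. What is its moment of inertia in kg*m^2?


I = (1/2)*m*R^2 = 0.5*22.08*0.145^2 = 0.2321

0.2321 kg*m^2


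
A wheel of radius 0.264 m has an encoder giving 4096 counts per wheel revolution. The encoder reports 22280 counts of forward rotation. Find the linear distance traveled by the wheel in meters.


revs = 22280/4096 = 5.439453
d = revs * 2*pi*r = 5.439453 * 2*pi*0.264 = 9.0228

9.0228 m


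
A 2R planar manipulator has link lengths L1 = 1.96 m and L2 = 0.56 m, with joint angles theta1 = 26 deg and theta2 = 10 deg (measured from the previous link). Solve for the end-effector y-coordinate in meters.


y = L1*sin(th1) + L2*sin(th1+th2) = 1.96*sin(26 deg) + 0.56*sin(36 deg) = 1.1884

1.1884 m


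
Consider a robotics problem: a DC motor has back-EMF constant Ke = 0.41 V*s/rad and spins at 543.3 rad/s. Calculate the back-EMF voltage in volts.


V_emf = Ke * omega = 0.41*543.3 = 222.7530

222.7530 V


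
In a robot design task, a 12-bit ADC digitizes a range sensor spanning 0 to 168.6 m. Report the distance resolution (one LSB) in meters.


res = range / 2^n = 168.6/2^12 = 168.6/4096 = 0.0412

0.0412 m


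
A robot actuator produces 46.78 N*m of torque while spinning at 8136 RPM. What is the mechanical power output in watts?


omega = 8136 * 2*pi/60 = 851.999928 rad/s
P = tau * omega = 46.78 * 851.999928 = 39856.5566

39856.5566 W


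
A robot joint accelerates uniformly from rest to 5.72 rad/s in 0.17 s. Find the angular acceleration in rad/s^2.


alpha = delta_omega / t = 5.72 / 0.17 = 33.6471

33.6471 rad/s^2


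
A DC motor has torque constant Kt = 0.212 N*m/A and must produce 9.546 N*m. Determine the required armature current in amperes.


I = tau / Kt = 9.546/0.212 = 45.0283

45.0283 A


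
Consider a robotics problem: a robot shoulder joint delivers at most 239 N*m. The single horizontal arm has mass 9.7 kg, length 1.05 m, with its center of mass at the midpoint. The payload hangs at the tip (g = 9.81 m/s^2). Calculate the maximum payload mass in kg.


tau_arm = m_arm*g*(L/2) = 9.7*9.81*1.05/2 = 49.9574 N*m
tau_payload = tau_max - tau_arm = 239 - 49.9574 = 189.0426
m_payload = tau_payload / (g*L) = 189.0426 / (9.81*1.05) = 18.3528

18.3528 kg


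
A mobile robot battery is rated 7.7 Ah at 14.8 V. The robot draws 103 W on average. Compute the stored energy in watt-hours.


E = capacity * V = 7.7*14.8 = 113.9600

113.9600 Wh


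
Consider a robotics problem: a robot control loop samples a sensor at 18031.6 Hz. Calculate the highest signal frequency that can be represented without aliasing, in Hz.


f_max = f_s/2 = 18031.6/2 = 9015.8000

9015.8000 Hz


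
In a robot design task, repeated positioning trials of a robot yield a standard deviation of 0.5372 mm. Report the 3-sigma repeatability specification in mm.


repeatability = 3*sigma = 3*0.5372 = 1.6116

1.6116 mm


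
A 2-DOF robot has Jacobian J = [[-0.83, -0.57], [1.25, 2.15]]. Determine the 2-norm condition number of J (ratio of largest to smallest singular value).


JJ^T eigenvalues: trace(JJ^T) = 7.1988, det(JJ^T) = det(J)^2 = 1.14918400
s_max^2 = (7.1988 + sqrt(47.22598544))/2 = 7.03545826
s_min^2 = (7.1988 - sqrt(47.22598544))/2 = 0.16334174
kappa = s_max/s_min = sqrt(7.03545826/0.16334174) = 6.5629

6.5629


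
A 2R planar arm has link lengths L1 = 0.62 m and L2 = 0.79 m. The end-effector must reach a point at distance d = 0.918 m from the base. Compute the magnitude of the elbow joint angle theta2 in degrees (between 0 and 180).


cos(th2) = (d^2 - L1^2 - L2^2)/(2*L1*L2) = (0.918^2 - 0.62^2 - 0.79^2)/(2*0.62*0.79) = -0.16922826
th2 = acos(-0.16922826) = 99.7430 deg

99.7430 degrees


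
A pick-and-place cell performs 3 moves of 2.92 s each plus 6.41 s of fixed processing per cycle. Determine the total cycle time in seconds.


T = 3*2.92 + 6.41 = 15.1700

15.1700 s


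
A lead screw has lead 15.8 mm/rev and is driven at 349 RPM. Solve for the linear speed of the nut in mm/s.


v = lead * (RPM/60) = 15.8*349/60 = 91.9033

91.9033 mm/s


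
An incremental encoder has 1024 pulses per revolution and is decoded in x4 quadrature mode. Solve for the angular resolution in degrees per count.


resolution = 360 / (PPR * 4) = 360 / 4096 = 0.0879

0.0879 degrees


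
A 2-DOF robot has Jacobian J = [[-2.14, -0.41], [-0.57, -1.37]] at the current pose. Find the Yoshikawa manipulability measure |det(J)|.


det(J) = -2.14*-1.37 - (-0.41)*(-0.57) = 2.6981
|det(J)| = 2.6981

2.6981


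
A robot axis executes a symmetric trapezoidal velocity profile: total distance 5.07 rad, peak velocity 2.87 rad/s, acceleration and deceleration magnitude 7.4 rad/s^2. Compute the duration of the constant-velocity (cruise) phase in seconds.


t_acc = v/a = 0.387838 s, d_acc = v^2/(2a) = 0.556547 rad each
d_cruise = 5.07 - 2*0.556547 = 3.956906 rad
t_cruise = d_cruise/v = 3.956906/2.87 = 1.3787

1.3787 s


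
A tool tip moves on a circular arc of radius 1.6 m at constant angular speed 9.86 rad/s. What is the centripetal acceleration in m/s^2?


a_c = omega^2 * r = 9.86^2 * 1.6 = 155.5514

155.5514 m/s^2


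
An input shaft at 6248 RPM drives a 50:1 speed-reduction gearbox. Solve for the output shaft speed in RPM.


omega_out = omega_in / N = 6248 / 50 = 124.9600

124.9600 RPM


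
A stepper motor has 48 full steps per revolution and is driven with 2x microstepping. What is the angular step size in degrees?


step = 360/(48*2) = 360/96 = 3.7500

3.7500 degrees


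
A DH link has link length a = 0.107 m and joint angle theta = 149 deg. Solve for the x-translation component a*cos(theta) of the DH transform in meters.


a*cos(theta) = 0.107*cos(149 deg) = -0.0917

-0.0917 m


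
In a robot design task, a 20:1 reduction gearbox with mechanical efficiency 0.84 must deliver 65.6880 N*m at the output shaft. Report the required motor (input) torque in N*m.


tau_in = tau_out / (N * eta) = 65.6880 / (20 * 0.84) = 3.9100

3.9100 N*m


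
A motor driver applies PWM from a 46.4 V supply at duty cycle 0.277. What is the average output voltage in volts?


V_avg = V_supply * D = 46.4*0.277 = 12.8528

12.8528 V


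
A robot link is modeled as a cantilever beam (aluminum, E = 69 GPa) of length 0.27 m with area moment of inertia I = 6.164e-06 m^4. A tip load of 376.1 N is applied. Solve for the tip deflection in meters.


delta = F*L^3/(3*E*I) = 376.1*0.27^3/(3*6.900e+10*6.164e-06)
      = 7.4027763/1275948 = 5.8018e-06

5.8018e-06 m


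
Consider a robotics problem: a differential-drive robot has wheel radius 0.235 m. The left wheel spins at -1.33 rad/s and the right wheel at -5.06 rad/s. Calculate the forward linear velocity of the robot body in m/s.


v = r*(wR + wL)/2 = 0.235*(-5.06 + -1.33)/2 = -0.7508

-0.7508 m/s


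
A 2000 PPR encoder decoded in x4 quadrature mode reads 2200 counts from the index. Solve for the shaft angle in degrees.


angle = counts * 360 / (PPR*4) = 2200 * 360 / 8000 = 99.0000

99.0000 degrees


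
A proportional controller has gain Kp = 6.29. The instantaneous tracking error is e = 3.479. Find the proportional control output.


u_P = Kp * e = 6.29 * 3.479 = 21.8829

21.8829


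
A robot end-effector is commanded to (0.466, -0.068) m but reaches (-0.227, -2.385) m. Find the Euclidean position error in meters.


dx = -0.227 - (0.466) = -0.6930, dy = -2.385 - (-0.068) = -2.3170
err = sqrt(0.480249 + 5.368489) = 2.4184

2.4184 m


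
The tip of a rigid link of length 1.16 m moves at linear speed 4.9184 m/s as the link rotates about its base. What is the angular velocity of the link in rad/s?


omega = v / L = 4.9184 / 1.16 = 4.2400

4.2400 rad/s


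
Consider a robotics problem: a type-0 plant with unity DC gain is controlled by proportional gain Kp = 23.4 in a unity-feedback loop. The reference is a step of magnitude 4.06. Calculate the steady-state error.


e_ss = R/(1 + Kp) = 4.06/(1 + 23.4) = 4.06/24.4000 = 0.1664

0.1664


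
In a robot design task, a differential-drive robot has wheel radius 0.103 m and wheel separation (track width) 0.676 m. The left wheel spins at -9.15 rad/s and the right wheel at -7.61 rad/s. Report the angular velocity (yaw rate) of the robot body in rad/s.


omega = r*(wR - wL)/L = 0.103*(-7.61 - (-9.15))/0.676 = 0.2346

0.2346 rad/s


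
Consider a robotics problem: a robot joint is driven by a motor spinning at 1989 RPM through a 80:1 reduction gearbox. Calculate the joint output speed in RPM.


omega_joint = omega_motor / N = 1989 / 80 = 24.8625

24.8625 RPM


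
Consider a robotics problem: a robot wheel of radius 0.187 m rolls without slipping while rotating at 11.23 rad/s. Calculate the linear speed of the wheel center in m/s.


v = omega * r = 11.23 * 0.187 = 2.1000

2.1000 m/s


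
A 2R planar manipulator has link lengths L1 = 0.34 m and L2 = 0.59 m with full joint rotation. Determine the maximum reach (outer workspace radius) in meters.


r_max = L1 + L2 = 0.34 + 0.59 = 0.9300

0.9300 m


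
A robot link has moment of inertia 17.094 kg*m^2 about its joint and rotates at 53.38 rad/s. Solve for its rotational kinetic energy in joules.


KE = (1/2)*I*omega^2 = 0.5*17.094*53.38^2 = 24354.0303

24354.0303 J


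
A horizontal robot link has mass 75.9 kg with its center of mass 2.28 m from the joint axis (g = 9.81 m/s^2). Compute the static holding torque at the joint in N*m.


tau = m*g*L = 75.9 * 9.81 * 2.28 = 1697.6401

1697.6401 N*m


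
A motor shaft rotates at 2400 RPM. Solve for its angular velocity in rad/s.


omega = 2400 * 2*pi/60 = 251.3274

251.3274 rad/s


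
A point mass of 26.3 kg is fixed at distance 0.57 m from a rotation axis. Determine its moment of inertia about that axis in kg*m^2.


I = m*r^2 = 26.3*0.57^2 = 8.5449

8.5449 kg*m^2


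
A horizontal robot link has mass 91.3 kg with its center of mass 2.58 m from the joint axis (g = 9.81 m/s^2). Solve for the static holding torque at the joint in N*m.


tau = m*g*L = 91.3 * 9.81 * 2.58 = 2310.7847

2310.7847 N*m


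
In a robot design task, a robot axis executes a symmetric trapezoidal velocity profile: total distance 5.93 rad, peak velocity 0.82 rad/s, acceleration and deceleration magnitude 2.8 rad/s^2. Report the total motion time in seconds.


t_acc = v/a = 0.82/2.8 = 0.292857 s
d_acc = v^2/(2a) = 0.120071 rad (each ramp)
d_cruise = 5.93 - 2*0.120071 = 5.689858 rad
t_cruise = 5.689858/0.82 = 6.938851 s
t_total = 2*0.292857 + 6.938851 = 7.5246

7.5246 s


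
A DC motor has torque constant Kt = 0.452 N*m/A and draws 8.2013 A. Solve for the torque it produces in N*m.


tau = Kt * I = 0.452*8.2013 = 3.7070

3.7070 N*m


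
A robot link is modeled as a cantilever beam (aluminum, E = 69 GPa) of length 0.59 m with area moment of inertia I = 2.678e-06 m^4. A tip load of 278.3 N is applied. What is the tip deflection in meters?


delta = F*L^3/(3*E*I) = 278.3*0.59^3/(3*6.900e+10*2.678e-06)
      = 57.1569757/554346 = 1.0311e-04

1.0311e-04 m


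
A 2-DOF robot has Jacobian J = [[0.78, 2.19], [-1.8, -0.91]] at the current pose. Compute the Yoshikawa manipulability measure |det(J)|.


det(J) = 0.78*-0.91 - (2.19)*(-1.8) = 3.2322
|det(J)| = 3.2322

3.2322


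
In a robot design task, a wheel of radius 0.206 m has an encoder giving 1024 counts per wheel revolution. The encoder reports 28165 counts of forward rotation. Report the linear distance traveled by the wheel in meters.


revs = 28165/1024 = 27.504883
d = revs * 2*pi*r = 27.504883 * 2*pi*0.206 = 35.6006

35.6006 m


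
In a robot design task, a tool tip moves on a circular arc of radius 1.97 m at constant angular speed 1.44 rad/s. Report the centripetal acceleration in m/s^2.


a_c = omega^2 * r = 1.44^2 * 1.97 = 4.0850

4.0850 m/s^2


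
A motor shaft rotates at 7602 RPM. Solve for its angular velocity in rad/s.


omega = 7602 * 2*pi/60 = 796.0796

796.0796 rad/s


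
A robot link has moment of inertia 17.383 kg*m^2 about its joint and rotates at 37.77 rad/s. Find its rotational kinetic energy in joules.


KE = (1/2)*I*omega^2 = 0.5*17.383*37.77^2 = 12399.0584

12399.0584 J


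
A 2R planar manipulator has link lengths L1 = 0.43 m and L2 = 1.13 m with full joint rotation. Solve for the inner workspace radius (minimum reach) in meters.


r_min = |L1 - L2| = |0.43 - 1.13| = 0.7000

0.7000 m


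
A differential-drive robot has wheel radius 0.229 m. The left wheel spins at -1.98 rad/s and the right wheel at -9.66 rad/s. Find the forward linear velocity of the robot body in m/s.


v = r*(wR + wL)/2 = 0.229*(-9.66 + -1.98)/2 = -1.3328

-1.3328 m/s


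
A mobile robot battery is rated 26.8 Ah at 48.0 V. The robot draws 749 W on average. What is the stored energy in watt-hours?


E = capacity * V = 26.8*48.0 = 1286.4000

1286.4000 Wh


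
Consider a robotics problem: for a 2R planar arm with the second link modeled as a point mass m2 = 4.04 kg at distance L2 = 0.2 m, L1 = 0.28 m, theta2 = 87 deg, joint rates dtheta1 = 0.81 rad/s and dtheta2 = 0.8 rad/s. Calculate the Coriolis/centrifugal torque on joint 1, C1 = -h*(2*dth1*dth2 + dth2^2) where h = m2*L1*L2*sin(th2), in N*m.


h = m2*L1*L2*sin(th2) = 4.04*0.28*0.2*sin(87 deg) = 0.225930
C1 = -h*(2*0.81*0.8 + 0.8^2) = -0.225930*1.9360 = -0.4374

-0.4374 N*m


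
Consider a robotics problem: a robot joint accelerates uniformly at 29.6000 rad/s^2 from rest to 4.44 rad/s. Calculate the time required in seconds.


t = delta_omega / alpha = 4.44 / 29.6000 = 0.1500

0.1500 s


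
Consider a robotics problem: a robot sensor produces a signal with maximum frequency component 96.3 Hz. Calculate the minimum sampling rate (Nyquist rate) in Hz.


f_s,min = 2*f_max = 2*96.3 = 192.6000

192.6000 Hz


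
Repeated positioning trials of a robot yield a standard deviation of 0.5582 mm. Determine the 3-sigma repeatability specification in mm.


repeatability = 3*sigma = 3*0.5582 = 1.6746

1.6746 mm


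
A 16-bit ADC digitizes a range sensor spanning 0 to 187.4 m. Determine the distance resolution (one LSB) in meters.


res = range / 2^n = 187.4/2^16 = 187.4/65536 = 0.0029

0.0029 m


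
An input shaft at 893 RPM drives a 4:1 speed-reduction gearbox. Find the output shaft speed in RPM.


omega_out = omega_in / N = 893 / 4 = 223.2500

223.2500 RPM
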